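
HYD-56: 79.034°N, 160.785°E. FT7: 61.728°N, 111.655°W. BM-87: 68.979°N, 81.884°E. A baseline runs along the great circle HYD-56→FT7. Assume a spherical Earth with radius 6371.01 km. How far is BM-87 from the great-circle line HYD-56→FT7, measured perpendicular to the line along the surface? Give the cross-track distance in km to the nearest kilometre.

1346 km

δ₁₃ = central angle HYD-56→BM-87 = 0.377632 rad  (haversine)
θ₁₃ = bearing HYD-56→BM-87 = 287.320°,  θ₁₂ = bearing HYD-56→FT7 = 72.662°
dₓₜ = R·arcsin(sin δ₁₃ · sin(θ₁₃ − θ₁₂)) = 6371.01·arcsin(0.36872·sin(214.658°)) = -1345.891 km
|dₓₜ| = 1345.891 km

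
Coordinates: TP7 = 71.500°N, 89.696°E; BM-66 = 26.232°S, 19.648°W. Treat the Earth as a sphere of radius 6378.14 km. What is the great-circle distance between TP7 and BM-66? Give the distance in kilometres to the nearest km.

13458 km

Δφ = -97.7320°,  Δλ = -109.3440°
a = sin²(Δφ/2) + cos φ₁ cos φ₂ sin²(Δλ/2) = 0.756722
c = 2·arcsin(√a) = 2.109991 rad = 120.8936°
d = R·c = 6378.14 × 2.109991 = 13457.8 km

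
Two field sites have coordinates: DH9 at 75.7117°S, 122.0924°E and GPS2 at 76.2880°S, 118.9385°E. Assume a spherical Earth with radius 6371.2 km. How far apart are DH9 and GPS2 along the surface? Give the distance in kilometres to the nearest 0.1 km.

Δφ = -0.5763°,  Δλ = -3.1539°
a = sin²(Δφ/2) + cos φ₁ cos φ₂ sin²(Δλ/2) = 0.000070
c = 2·arcsin(√a) = 0.016685 rad = 0.9560°
d = R·c = 6371.2 × 0.016685 = 106.3 km

106.3 km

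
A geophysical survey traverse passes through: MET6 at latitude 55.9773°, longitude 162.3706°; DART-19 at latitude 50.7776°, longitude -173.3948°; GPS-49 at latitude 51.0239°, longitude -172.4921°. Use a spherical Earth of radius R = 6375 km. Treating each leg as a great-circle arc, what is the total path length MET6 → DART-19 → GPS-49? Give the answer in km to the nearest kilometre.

1768 km

MET6→DART-19: c = 0.266475 rad, d = 1698.78 km
DART-19→GPS-49: c = 0.010826 rad, d = 69.02 km
Total = 1698.78 + 69.02 = 1767.80 km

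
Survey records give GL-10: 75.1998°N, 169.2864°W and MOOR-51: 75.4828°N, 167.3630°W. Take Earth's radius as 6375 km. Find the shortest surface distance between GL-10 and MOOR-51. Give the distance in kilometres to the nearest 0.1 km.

62.6 km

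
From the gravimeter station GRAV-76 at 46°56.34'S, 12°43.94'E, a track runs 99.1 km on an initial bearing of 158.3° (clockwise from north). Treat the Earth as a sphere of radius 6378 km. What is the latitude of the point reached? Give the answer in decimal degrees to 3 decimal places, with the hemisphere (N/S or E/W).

47.765°S

GRAV-76: φ = -46.93900°, λ = +12.73233°
δ = d/R = 99.1/6378 = 0.015538 rad
φ₂ = arcsin(sin φ₁ cos δ + cos φ₁ sin δ cos θ)
   = arcsin(-0.73063·0.99988 + 0.68278·0.01554·-0.92913) = -47.76513°
λ₂ = λ₁ + atan2(sin θ sin δ cos φ₁, cos δ − sin φ₁ sin φ₂) = 13.22203°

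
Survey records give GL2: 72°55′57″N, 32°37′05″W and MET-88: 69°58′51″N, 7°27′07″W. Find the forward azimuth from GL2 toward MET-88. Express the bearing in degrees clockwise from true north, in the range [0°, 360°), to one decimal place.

GL2: φ = +72.93250°, λ = -32.61806°
MET-88: φ = +69.98083°, λ = -7.45194°
Δλ = 25.1661°
y = sin Δλ · cos φ₂ = 0.145576
x = cos φ₁ sin φ₂ − sin φ₁ cos φ₂ cos Δλ = -0.020430
θ = atan2(y, x) = 97.9886° → 97.9886° (mod 360°)

98.0°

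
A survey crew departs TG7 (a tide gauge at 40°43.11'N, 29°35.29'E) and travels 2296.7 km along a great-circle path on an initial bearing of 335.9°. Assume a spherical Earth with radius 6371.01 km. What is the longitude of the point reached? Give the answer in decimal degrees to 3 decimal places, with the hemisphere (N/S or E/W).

13.493°E

TG7: φ = +40.71850°, λ = +29.58817°
δ = d/R = 2296.7/6371.01 = 0.360492 rad
φ₂ = arcsin(sin φ₁ cos δ + cos φ₁ sin δ cos θ)
   = arcsin(0.65234·0.93572 + 0.75792·0.35273·0.91283) = 58.69962°
λ₂ = λ₁ + atan2(sin θ sin δ cos φ₁, cos δ − sin φ₁ sin φ₂) = 13.49269°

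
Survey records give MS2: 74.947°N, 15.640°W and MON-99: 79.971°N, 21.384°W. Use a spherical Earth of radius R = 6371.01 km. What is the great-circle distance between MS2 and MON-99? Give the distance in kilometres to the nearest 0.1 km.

Δφ = 5.0240°,  Δλ = -5.7440°
a = sin²(Δφ/2) + cos φ₁ cos φ₂ sin²(Δλ/2) = 0.002034
c = 2·arcsin(√a) = 0.090241 rad = 5.1704°
d = R·c = 6371.01 × 0.090241 = 574.9 km

574.9 km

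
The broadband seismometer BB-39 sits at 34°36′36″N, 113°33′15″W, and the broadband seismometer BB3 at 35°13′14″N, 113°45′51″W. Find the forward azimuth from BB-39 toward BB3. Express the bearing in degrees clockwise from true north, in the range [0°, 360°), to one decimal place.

344.3°

BB-39: φ = +34.61000°, λ = -113.55417°
BB3: φ = +35.22056°, λ = -113.76417°
Δλ = -0.2100°
y = sin Δλ · cos φ₂ = -0.002994
x = cos φ₁ sin φ₂ − sin φ₁ cos φ₂ cos Δλ = 0.010659
θ = atan2(y, x) = -15.6905° → 344.3095° (mod 360°)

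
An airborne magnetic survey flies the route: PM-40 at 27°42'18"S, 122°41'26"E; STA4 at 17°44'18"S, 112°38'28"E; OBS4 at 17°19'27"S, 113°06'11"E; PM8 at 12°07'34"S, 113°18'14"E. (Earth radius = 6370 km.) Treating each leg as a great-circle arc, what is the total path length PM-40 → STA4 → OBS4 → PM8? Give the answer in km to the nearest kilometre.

2157 km

PM-40: φ = -27.70500°, λ = +122.69056°
STA4: φ = -17.73833°, λ = +112.64111°
OBS4: φ = -17.32417°, λ = +113.10306°
PM8: φ = -12.12611°, λ = +113.30389°
PM-40→STA4: c = 0.237323 rad, d = 1511.75 km
STA4→OBS4: c = 0.010553 rad, d = 67.22 km
OBS4→PM8: c = 0.090786 rad, d = 578.31 km
Total = 1511.75 + 67.22 + 578.31 = 2157.28 km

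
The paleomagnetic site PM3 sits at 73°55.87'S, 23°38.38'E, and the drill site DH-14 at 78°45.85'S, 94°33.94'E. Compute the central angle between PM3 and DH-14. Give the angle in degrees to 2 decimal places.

16.23°

PM3: φ = -73.93117°, λ = +23.63967°
DH-14: φ = -78.76417°, λ = +94.56567°
Δφ = -4.8330°,  Δλ = 70.9260°
a = sin²(Δφ/2) + cos φ₁ cos φ₂ sin²(Δλ/2) = 0.019932
c = 2·arcsin(√a) = 0.283306 rad = 16.2322°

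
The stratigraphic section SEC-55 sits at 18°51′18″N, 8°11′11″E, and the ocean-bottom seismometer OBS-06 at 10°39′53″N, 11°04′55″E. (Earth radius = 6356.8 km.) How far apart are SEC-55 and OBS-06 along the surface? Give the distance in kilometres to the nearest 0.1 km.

960.2 km

SEC-55: φ = +18.85500°, λ = +8.18639°
OBS-06: φ = +10.66472°, λ = +11.08194°
Δφ = -8.1903°,  Δλ = 2.8956°
a = sin²(Δφ/2) + cos φ₁ cos φ₂ sin²(Δλ/2) = 0.005693
c = 2·arcsin(√a) = 0.151054 rad = 8.6547°
d = R·c = 6356.8 × 0.151054 = 960.2 km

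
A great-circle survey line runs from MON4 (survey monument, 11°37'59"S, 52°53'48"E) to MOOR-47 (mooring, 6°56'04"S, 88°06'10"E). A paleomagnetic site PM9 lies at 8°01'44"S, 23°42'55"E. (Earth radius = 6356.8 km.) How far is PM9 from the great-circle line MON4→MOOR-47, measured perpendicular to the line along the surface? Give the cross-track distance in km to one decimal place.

480.4 km

MON4: φ = -11.63306°, λ = +52.89667°
MOOR-47: φ = -6.93444°, λ = +88.10278°
PM9: φ = -8.02889°, λ = +23.71528°
δ₁₃ = central angle MON4→PM9 = 0.505509 rad  (haversine)
θ₁₃ = bearing MON4→PM9 = 274.444°,  θ₁₂ = bearing MON4→MOOR-47 = 85.474°
dₓₜ = R·arcsin(sin δ₁₃ · sin(θ₁₃ − θ₁₂)) = 6356.8·arcsin(0.48425·sin(188.970°)) = -480.401 km
|dₓₜ| = 480.401 km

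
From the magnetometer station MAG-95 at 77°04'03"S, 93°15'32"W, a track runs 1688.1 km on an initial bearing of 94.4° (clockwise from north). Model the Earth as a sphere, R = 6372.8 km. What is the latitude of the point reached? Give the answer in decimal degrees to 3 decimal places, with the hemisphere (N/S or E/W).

70.933°S

MAG-95: φ = -77.06750°, λ = -93.25889°
δ = d/R = 1688.1/6372.8 = 0.264891 rad
φ₂ = arcsin(sin φ₁ cos δ + cos φ₁ sin δ cos θ)
   = arcsin(-0.97463·0.96512 + 0.22380·0.26180·-0.07672) = -70.93265°
λ₂ = λ₁ + atan2(sin θ sin δ cos φ₁, cos δ − sin φ₁ sin φ₂) = -40.21948°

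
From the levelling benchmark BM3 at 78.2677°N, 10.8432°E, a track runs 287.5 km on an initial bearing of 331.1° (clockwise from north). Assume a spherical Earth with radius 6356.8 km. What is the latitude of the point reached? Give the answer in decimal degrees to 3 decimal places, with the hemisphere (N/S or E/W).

80.455°N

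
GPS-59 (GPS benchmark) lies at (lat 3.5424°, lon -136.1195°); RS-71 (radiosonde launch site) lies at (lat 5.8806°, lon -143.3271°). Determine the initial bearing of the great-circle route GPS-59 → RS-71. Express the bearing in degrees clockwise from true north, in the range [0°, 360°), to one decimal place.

288.3°

Δλ = -7.2076°
y = sin Δλ · cos φ₂ = -0.124805
x = cos φ₁ sin φ₂ − sin φ₁ cos φ₂ cos Δλ = 0.041284
θ = atan2(y, x) = -71.6965° → 288.3035° (mod 360°)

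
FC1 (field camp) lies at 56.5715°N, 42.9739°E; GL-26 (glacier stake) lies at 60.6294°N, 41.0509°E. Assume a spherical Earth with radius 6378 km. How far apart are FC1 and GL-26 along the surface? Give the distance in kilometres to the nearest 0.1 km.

465.2 km

Δφ = 4.0579°,  Δλ = -1.9230°
a = sin²(Δφ/2) + cos φ₁ cos φ₂ sin²(Δλ/2) = 0.001330
c = 2·arcsin(√a) = 0.072942 rad = 4.1793°
d = R·c = 6378 × 0.072942 = 465.2 km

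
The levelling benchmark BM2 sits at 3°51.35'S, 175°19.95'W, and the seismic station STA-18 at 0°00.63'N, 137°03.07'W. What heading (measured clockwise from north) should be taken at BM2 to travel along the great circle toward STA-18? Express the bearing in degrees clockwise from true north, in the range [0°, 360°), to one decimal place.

85.1°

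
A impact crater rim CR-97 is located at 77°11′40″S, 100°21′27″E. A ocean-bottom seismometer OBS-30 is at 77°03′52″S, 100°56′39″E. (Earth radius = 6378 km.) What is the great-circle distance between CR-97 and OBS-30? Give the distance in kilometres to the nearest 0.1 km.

CR-97: φ = -77.19444°, λ = +100.35750°
OBS-30: φ = -77.06444°, λ = +100.94417°
Δφ = 0.1300°,  Δλ = 0.5867°
a = sin²(Δφ/2) + cos φ₁ cos φ₂ sin²(Δλ/2) = 0.000003
c = 2·arcsin(√a) = 0.003217 rad = 0.1843°
d = R·c = 6378 × 0.003217 = 20.5 km

20.5 km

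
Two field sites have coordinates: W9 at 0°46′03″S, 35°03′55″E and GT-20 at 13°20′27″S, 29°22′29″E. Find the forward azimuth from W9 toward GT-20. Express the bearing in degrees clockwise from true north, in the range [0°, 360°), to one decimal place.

W9: φ = -0.76750°, λ = +35.06528°
GT-20: φ = -13.34083°, λ = +29.37472°
Δλ = -5.6906°
y = sin Δλ · cos φ₂ = -0.096480
x = cos φ₁ sin φ₂ − sin φ₁ cos φ₂ cos Δλ = -0.217753
θ = atan2(y, x) = -156.1033° → 203.8967° (mod 360°)

203.9°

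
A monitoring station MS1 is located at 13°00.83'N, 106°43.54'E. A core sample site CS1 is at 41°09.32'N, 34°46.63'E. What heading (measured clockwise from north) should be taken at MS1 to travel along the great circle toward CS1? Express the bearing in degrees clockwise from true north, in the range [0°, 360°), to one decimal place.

309.4°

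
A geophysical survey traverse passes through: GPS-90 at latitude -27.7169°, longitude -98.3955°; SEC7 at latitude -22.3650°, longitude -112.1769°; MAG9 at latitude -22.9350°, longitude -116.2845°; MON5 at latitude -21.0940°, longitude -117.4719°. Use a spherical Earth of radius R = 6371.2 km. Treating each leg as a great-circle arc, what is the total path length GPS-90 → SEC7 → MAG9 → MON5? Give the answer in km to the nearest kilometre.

2174 km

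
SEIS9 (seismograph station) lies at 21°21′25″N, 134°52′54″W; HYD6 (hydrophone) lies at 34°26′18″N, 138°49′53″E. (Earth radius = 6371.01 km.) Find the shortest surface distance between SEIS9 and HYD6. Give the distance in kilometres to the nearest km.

8360 km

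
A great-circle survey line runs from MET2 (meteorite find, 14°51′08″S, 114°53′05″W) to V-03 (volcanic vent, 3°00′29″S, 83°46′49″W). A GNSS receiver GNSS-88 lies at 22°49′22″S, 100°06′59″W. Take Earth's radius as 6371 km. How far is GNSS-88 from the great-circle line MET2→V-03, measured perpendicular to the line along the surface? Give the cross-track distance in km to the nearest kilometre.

1362 km

MET2: φ = -14.85222°, λ = -114.88472°
V-03: φ = -3.00806°, λ = -83.78028°
GNSS-88: φ = -22.82278°, λ = -100.11639°
δ₁₃ = central angle MET2→GNSS-88 = 0.280535 rad  (haversine)
θ₁₃ = bearing MET2→GNSS-88 = 121.939°,  θ₁₂ = bearing MET2→V-03 = 71.917°
dₓₜ = R·arcsin(sin δ₁₃ · sin(θ₁₃ − θ₁₂)) = 6371·arcsin(0.27687·sin(50.022°)) = 1362.042 km
|dₓₜ| = 1362.042 km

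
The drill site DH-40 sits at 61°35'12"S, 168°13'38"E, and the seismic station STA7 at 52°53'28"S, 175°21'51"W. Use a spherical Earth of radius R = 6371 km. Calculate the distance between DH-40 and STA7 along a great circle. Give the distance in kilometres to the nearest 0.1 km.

1374.6 km

DH-40: φ = -61.58667°, λ = +168.22722°
STA7: φ = -52.89111°, λ = -175.36417°
Δφ = 8.6956°,  Δλ = 16.4086°
a = sin²(Δφ/2) + cos φ₁ cos φ₂ sin²(Δλ/2) = 0.011593
c = 2·arcsin(√a) = 0.215764 rad = 12.3623°
d = R·c = 6371 × 0.215764 = 1374.6 km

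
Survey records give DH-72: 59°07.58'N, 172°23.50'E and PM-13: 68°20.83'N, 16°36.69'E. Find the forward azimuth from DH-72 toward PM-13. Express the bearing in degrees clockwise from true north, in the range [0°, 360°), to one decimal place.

DH-72: φ = +59.12633°, λ = +172.39167°
PM-13: φ = +68.34717°, λ = +16.61150°
Δλ = -155.7802°
y = sin Δλ · cos φ₂ = -0.151371
x = cos φ₁ sin φ₂ − sin φ₁ cos φ₂ cos Δλ = 0.765759
θ = atan2(y, x) = -11.1817° → 348.8183° (mod 360°)

348.8°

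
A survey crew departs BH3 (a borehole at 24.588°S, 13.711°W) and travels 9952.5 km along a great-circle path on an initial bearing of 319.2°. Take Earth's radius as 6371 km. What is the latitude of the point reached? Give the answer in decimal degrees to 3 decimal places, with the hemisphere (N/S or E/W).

43.215°N

δ = d/R = 9952.5/6371 = 1.562157 rad
φ₂ = arcsin(sin φ₁ cos δ + cos φ₁ sin δ cos θ)
   = arcsin(-0.41609·0.00864 + 0.90932·0.99996·0.75700) = 43.21459°
λ₂ = λ₁ + atan2(sin θ sin δ cos φ₁, cos δ − sin φ₁ sin φ₂) = -77.41846°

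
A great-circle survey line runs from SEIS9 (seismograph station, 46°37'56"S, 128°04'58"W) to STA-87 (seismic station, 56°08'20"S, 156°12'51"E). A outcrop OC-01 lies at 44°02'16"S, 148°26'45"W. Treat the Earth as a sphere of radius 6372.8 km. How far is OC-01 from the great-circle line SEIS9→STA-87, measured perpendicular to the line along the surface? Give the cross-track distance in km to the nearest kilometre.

SEIS9: φ = -46.63222°, λ = -128.08278°
STA-87: φ = -56.13889°, λ = +156.21417°
OC-01: φ = -44.03778°, λ = -148.44583°
δ₁₃ = central angle SEIS9→OC-01 = 0.253161 rad  (haversine)
θ₁₃ = bearing SEIS9→OC-01 = 272.885°,  θ₁₂ = bearing SEIS9→STA-87 = 228.950°
dₓₜ = R·arcsin(sin δ₁₃ · sin(θ₁₃ − θ₁₂)) = 6372.8·arcsin(0.25047·sin(43.936°)) = 1113.151 km
|dₓₜ| = 1113.151 km

1113 km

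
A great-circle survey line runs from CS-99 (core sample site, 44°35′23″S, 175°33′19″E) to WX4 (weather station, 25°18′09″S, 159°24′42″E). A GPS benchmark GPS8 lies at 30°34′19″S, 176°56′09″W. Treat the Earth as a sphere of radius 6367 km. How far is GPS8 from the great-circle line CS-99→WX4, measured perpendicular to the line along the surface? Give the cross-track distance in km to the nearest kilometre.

CS-99: φ = -44.58972°, λ = +175.55528°
WX4: φ = -25.30250°, λ = +159.41167°
GPS8: φ = -30.57194°, λ = -176.93583°
δ₁₃ = central angle CS-99→GPS8 = 0.265496 rad  (haversine)
θ₁₃ = bearing CS-99→GPS8 = 25.392°,  θ₁₂ = bearing CS-99→WX4 = 320.531°
dₓₜ = R·arcsin(sin δ₁₃ · sin(θ₁₃ − θ₁₂)) = 6367·arcsin(0.26239·sin(-295.139°)) = 1526.973 km
|dₓₜ| = 1526.973 km

1527 km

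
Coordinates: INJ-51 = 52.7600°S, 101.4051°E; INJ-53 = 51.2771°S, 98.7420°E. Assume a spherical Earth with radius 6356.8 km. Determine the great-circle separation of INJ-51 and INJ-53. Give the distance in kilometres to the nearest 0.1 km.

Δφ = 1.4829°,  Δλ = -2.6631°
a = sin²(Δφ/2) + cos φ₁ cos φ₂ sin²(Δλ/2) = 0.000372
c = 2·arcsin(√a) = 0.038570 rad = 2.2099°
d = R·c = 6356.8 × 0.038570 = 245.2 km

245.2 km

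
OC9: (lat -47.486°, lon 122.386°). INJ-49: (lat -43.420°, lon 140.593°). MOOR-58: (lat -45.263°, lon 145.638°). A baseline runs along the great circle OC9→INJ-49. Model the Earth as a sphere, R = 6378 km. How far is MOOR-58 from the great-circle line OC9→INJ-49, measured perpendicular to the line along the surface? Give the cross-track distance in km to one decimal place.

359.2 km

δ₁₃ = central angle OC9→MOOR-58 = 0.281591 rad  (haversine)
θ₁₃ = bearing OC9→MOOR-58 = 90.691°,  θ₁₂ = bearing OC9→INJ-49 = 79.003°
dₓₜ = R·arcsin(sin δ₁₃ · sin(θ₁₃ − θ₁₂)) = 6378·arcsin(0.27788·sin(11.688°)) = 359.230 km
|dₓₜ| = 359.230 km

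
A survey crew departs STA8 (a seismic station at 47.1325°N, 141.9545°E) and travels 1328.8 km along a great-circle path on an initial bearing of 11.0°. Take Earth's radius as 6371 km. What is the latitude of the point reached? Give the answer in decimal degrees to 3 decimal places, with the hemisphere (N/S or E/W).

58.795°N

δ = d/R = 1328.8/6371 = 0.208570 rad
φ₂ = arcsin(sin φ₁ cos δ + cos φ₁ sin δ cos θ)
   = arcsin(0.73293·0.97833 + 0.68031·0.20706·0.98163) = 58.79528°
λ₂ = λ₁ + atan2(sin θ sin δ cos φ₁, cos δ − sin φ₁ sin φ₂) = 146.32801°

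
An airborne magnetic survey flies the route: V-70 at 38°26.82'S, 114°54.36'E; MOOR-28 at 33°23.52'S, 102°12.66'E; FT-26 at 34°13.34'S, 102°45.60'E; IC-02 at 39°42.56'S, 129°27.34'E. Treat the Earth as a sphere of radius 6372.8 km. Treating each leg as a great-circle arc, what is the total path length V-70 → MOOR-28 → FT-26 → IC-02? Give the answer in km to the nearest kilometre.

V-70: φ = -38.44700°, λ = +114.90600°
MOOR-28: φ = -33.39200°, λ = +102.21100°
FT-26: φ = -34.22233°, λ = +102.76000°
IC-02: φ = -39.70933°, λ = +129.45567°
V-70→MOOR-28: c = 0.199705 rad, d = 1272.68 km
MOOR-28→FT-26: c = 0.016535 rad, d = 105.37 km
FT-26→IC-02: c = 0.382825 rad, d = 2439.67 km
Total = 1272.68 + 105.37 + 2439.67 = 3817.72 km

3818 km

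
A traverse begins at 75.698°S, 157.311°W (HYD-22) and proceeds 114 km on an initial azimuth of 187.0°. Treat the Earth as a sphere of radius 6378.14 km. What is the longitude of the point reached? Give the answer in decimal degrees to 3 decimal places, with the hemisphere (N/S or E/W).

157.854°W

δ = d/R = 114/6378.14 = 0.017874 rad
φ₂ = arcsin(sin φ₁ cos δ + cos φ₁ sin δ cos θ)
   = arcsin(-0.96901·0.99984 + 0.24703·0.01787·-0.99255) = -76.71387°
λ₂ = λ₁ + atan2(sin θ sin δ cos φ₁, cos δ − sin φ₁ sin φ₂) = -157.85404°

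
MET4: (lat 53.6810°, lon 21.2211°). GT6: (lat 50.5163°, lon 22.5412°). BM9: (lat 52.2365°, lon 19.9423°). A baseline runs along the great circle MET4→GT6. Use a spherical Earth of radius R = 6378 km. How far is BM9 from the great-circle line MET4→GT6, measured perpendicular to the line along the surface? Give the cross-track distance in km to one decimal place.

δ₁₃ = central angle MET4→BM9 = 0.028571 rad  (haversine)
θ₁₃ = bearing MET4→BM9 = 208.583°,  θ₁₂ = bearing MET4→GT6 = 165.104°
dₓₜ = R·arcsin(sin δ₁₃ · sin(θ₁₃ − θ₁₂)) = 6378·arcsin(0.02857·sin(43.479°)) = 125.378 km
|dₓₜ| = 125.378 km

125.4 km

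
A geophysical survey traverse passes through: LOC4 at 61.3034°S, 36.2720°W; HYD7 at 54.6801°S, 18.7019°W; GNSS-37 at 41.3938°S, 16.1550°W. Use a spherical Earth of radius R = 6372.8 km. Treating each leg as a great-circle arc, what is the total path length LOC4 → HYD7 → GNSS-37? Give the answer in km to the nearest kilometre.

LOC4→HYD7: c = 0.198441 rad, d = 1264.62 km
HYD7→GNSS-37: c = 0.233747 rad, d = 1489.62 km
Total = 1264.62 + 1489.62 = 2754.24 km

2754 km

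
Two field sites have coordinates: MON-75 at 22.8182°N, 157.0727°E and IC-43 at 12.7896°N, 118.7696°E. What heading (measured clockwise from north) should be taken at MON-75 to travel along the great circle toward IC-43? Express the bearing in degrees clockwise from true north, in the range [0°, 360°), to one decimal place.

261.3°

Δλ = -38.3031°
y = sin Δλ · cos φ₂ = -0.604443
x = cos φ₁ sin φ₂ − sin φ₁ cos φ₂ cos Δλ = -0.092732
θ = atan2(y, x) = -98.7222° → 261.2778° (mod 360°)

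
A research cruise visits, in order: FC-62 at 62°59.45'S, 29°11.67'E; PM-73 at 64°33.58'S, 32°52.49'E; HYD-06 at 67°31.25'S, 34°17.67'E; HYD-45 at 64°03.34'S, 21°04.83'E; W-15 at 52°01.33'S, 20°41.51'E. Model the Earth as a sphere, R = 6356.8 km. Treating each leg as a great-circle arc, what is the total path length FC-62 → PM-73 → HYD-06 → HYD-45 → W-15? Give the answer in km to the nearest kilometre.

2632 km

FC-62: φ = -62.99083°, λ = +29.19450°
PM-73: φ = -64.55967°, λ = +32.87483°
HYD-06: φ = -67.52083°, λ = +34.29450°
HYD-45: φ = -64.05567°, λ = +21.08050°
W-15: φ = -52.02217°, λ = +20.69183°
FC-62→PM-73: c = 0.039427 rad, d = 250.63 km
PM-73→HYD-06: c = 0.052649 rad, d = 334.68 km
HYD-06→HYD-45: c = 0.111926 rad, d = 711.49 km
HYD-45→W-15: c = 0.210054 rad, d = 1335.27 km
Total = 250.63 + 334.68 + 711.49 + 1335.27 = 2632.08 km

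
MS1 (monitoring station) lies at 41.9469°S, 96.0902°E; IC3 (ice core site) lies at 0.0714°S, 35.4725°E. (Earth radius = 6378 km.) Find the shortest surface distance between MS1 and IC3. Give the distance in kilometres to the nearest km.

7630 km

Δφ = 41.8755°,  Δλ = -60.6177°
a = sin²(Δφ/2) + cos φ₁ cos φ₂ sin²(Δλ/2) = 0.317125
c = 2·arcsin(√a) = 1.196359 rad = 68.5463°
d = R·c = 6378 × 1.196359 = 7630.4 km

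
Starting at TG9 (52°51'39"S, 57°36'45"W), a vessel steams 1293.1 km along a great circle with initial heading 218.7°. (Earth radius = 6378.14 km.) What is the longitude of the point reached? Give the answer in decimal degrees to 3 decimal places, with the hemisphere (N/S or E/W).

72.727°W

TG9: φ = -52.86083°, λ = -57.61250°
δ = d/R = 1293.1/6378.14 = 0.202739 rad
φ₂ = arcsin(sin φ₁ cos δ + cos φ₁ sin δ cos θ)
   = arcsin(-0.79717·0.97952 + 0.60375·0.20135·-0.78043) = -61.13023°
λ₂ = λ₁ + atan2(sin θ sin δ cos φ₁, cos δ − sin φ₁ sin φ₂) = -72.72698°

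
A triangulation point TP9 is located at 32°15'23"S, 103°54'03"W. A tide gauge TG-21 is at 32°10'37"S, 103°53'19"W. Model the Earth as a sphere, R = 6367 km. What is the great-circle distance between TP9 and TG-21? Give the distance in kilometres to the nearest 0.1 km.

TP9: φ = -32.25639°, λ = -103.90083°
TG-21: φ = -32.17694°, λ = -103.88861°
Δφ = 0.0794°,  Δλ = 0.0122°
a = sin²(Δφ/2) + cos φ₁ cos φ₂ sin²(Δλ/2) = 0.000000
c = 2·arcsin(√a) = 0.001398 rad = 0.0801°
d = R·c = 6367 × 0.001398 = 8.9 km

8.9 km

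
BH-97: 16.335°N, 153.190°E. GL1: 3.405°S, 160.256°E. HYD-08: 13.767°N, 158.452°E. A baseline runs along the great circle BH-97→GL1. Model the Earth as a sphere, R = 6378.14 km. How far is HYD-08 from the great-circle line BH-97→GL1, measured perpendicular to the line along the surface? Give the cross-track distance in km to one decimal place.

δ₁₃ = central angle BH-97→HYD-08 = 0.099361 rad  (haversine)
θ₁₃ = bearing BH-97→HYD-08 = 116.108°,  θ₁₂ = bearing BH-97→GL1 = 159.904°
dₓₜ = R·arcsin(sin δ₁₃ · sin(θ₁₃ − θ₁₂)) = 6378.14·arcsin(0.09920·sin(-43.795°)) = -438.222 km
|dₓₜ| = 438.222 km

438.2 km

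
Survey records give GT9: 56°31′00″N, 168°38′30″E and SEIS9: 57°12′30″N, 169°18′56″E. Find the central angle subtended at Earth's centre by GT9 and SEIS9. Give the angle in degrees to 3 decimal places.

GT9: φ = +56.51667°, λ = +168.64167°
SEIS9: φ = +57.20833°, λ = +169.31556°
Δφ = 0.6917°,  Δλ = 0.6739°
a = sin²(Δφ/2) + cos φ₁ cos φ₂ sin²(Δλ/2) = 0.000047
c = 2·arcsin(√a) = 0.013677 rad = 0.7836°

0.784°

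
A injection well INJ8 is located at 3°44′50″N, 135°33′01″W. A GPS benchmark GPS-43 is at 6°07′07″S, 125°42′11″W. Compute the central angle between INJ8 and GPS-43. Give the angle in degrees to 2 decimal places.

13.93°

INJ8: φ = +3.74722°, λ = -135.55028°
GPS-43: φ = -6.11861°, λ = -125.70306°
Δφ = -9.8658°,  Δλ = 9.8472°
a = sin²(Δφ/2) + cos φ₁ cos φ₂ sin²(Δλ/2) = 0.014703
c = 2·arcsin(√a) = 0.243109 rad = 13.9291°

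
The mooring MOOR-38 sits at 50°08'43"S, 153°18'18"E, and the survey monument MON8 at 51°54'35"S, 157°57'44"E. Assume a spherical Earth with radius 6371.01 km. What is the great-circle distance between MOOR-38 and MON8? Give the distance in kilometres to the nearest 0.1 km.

380.1 km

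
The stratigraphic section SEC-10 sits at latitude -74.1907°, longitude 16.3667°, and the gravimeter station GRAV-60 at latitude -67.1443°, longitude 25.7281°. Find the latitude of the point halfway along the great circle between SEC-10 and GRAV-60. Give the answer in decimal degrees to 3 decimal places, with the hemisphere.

70.725°S

Bx = cos φ₂ cos Δλ = 0.383239,  By = cos φ₂ sin Δλ = 0.063180
φₘ = atan2(sin φ₁ + sin φ₂, √((cos φ₁ + Bx)² + By²)) = -70.72537°
λₘ = λ₁ + atan2(By, cos φ₁ + Bx) = 21.87061°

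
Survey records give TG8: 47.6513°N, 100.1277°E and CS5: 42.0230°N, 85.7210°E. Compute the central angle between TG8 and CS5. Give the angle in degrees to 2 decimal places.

11.64°

Δφ = -5.6283°,  Δλ = -14.4067°
a = sin²(Δφ/2) + cos φ₁ cos φ₂ sin²(Δλ/2) = 0.010279
c = 2·arcsin(√a) = 0.203117 rad = 11.6378°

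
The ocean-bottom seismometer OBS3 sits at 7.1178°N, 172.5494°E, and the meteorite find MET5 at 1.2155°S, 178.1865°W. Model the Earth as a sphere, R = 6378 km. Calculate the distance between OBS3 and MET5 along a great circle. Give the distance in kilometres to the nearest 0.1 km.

1385.4 km

Δφ = -8.3333°,  Δλ = 9.2641°
a = sin²(Δφ/2) + cos φ₁ cos φ₂ sin²(Δλ/2) = 0.011749
c = 2·arcsin(√a) = 0.217213 rad = 12.4454°
d = R·c = 6378 × 0.217213 = 1385.4 km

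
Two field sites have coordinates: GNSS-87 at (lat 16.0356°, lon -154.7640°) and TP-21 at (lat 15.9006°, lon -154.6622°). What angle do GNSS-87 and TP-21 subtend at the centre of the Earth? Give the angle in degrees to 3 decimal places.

0.167°

Δφ = -0.1350°,  Δλ = 0.1018°
a = sin²(Δφ/2) + cos φ₁ cos φ₂ sin²(Δλ/2) = 0.000002
c = 2·arcsin(√a) = 0.002910 rad = 0.1667°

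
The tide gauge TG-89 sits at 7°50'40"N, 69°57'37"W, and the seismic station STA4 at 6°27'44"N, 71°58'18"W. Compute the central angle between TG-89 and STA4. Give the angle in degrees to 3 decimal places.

2.428°

TG-89: φ = +7.84444°, λ = -69.96028°
STA4: φ = +6.46222°, λ = -71.97167°
Δφ = -1.3822°,  Δλ = -2.0114°
a = sin²(Δφ/2) + cos φ₁ cos φ₂ sin²(Δλ/2) = 0.000449
c = 2·arcsin(√a) = 0.042370 rad = 2.4276°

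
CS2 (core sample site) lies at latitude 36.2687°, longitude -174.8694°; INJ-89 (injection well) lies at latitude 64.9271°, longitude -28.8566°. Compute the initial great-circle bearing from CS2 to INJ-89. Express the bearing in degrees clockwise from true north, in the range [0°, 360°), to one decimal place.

Δλ = 146.0128°
y = sin Δλ · cos φ₂ = 0.236891
x = cos φ₁ sin φ₂ − sin φ₁ cos φ₂ cos Δλ = 0.938142
θ = atan2(y, x) = 14.1716° → 14.1716° (mod 360°)

14.2°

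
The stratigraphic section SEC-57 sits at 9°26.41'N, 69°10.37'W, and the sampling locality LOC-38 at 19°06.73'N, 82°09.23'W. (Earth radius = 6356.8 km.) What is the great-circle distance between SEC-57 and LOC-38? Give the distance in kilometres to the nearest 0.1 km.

1758.8 km

SEC-57: φ = +9.44017°, λ = -69.17283°
LOC-38: φ = +19.11217°, λ = -82.15383°
Δφ = 9.6720°,  Δλ = -12.9810°
a = sin²(Δφ/2) + cos φ₁ cos φ₂ sin²(Δλ/2) = 0.019017
c = 2·arcsin(√a) = 0.276686 rad = 15.8530°
d = R·c = 6356.8 × 0.276686 = 1758.8 km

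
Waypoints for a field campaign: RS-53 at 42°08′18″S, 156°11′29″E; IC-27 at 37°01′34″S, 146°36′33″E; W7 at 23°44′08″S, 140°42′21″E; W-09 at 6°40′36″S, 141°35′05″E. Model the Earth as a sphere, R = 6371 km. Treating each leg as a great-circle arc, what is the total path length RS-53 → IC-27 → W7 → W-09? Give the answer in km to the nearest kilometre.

4479 km

RS-53: φ = -42.13833°, λ = +156.19139°
IC-27: φ = -37.02611°, λ = +146.60917°
W7: φ = -23.73556°, λ = +140.70583°
W-09: φ = -6.67667°, λ = +141.58472°
RS-53→IC-27: c = 0.156606 rad, d = 997.74 km
IC-27→W7: c = 0.248262 rad, d = 1581.67 km
W7→W-09: c = 0.298098 rad, d = 1899.18 km
Total = 997.74 + 1581.67 + 1899.18 = 4478.60 km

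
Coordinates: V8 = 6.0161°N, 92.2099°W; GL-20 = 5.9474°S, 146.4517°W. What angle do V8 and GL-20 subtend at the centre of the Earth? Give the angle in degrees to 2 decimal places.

55.45°

Δφ = -11.9635°,  Δλ = -54.2418°
a = sin²(Δφ/2) + cos φ₁ cos φ₂ sin²(Δλ/2) = 0.216420
c = 2·arcsin(√a) = 0.967743 rad = 55.4476°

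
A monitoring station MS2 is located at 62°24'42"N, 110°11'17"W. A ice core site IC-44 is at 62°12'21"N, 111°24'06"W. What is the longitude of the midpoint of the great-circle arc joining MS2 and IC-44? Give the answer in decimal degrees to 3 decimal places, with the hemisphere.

110.797°W

MS2: φ = +62.41167°, λ = -110.18806°
IC-44: φ = +62.20583°, λ = -111.40167°
Bx = cos φ₂ cos Δλ = 0.466192,  By = cos φ₂ sin Δλ = -0.009876
φₘ = atan2(sin φ₁ + sin φ₂, √((cos φ₁ + Bx)² + By²)) = 62.31007°
λₘ = λ₁ + atan2(By, cos φ₁ + Bx) = -110.79694°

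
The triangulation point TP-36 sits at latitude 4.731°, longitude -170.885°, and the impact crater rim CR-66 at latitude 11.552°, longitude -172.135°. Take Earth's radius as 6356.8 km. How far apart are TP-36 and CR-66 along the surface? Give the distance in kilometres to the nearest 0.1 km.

769.1 km

Δφ = 6.8210°,  Δλ = -1.2500°
a = sin²(Δφ/2) + cos φ₁ cos φ₂ sin²(Δλ/2) = 0.003655
c = 2·arcsin(√a) = 0.120990 rad = 6.9322°
d = R·c = 6356.8 × 0.120990 = 769.1 km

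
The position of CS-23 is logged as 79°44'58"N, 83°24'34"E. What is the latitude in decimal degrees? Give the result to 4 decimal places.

79.7494°N

79° + 44′/60 + 58″/3600 = 79 + 0.73333 + 0.01611 = 79.7494°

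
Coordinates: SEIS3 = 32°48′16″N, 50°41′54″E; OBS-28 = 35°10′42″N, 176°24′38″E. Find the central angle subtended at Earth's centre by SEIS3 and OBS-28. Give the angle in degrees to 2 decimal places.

SEIS3: φ = +32.80444°, λ = +50.69833°
OBS-28: φ = +35.17833°, λ = +176.41056°
Δφ = 2.3739°,  Δλ = 125.7122°
a = sin²(Δφ/2) + cos φ₁ cos φ₂ sin²(Δλ/2) = 0.544446
c = 2·arcsin(√a) = 1.659805 rad = 95.0998°

95.10°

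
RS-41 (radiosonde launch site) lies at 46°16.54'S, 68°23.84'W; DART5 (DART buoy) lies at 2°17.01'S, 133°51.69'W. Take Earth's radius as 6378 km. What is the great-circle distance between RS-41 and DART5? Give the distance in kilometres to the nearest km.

RS-41: φ = -46.27567°, λ = -68.39733°
DART5: φ = -2.28350°, λ = -133.86150°
Δφ = 43.9922°,  Δλ = -65.4642°
a = sin²(Δφ/2) + cos φ₁ cos φ₂ sin²(Δλ/2) = 0.342204
c = 2·arcsin(√a) = 1.249717 rad = 71.6035°
d = R·c = 6378 × 1.249717 = 7970.7 km

7971 km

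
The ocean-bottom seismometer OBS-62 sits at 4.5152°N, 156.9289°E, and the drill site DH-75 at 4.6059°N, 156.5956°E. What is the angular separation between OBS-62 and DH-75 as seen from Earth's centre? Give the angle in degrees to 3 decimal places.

0.344°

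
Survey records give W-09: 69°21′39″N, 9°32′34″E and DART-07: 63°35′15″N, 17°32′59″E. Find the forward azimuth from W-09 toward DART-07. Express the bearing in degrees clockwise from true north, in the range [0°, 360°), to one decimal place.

147.3°

W-09: φ = +69.36083°, λ = +9.54278°
DART-07: φ = +63.58750°, λ = +17.54972°
Δλ = 8.0069°
y = sin Δλ · cos φ₂ = 0.061962
x = cos φ₁ sin φ₂ − sin φ₁ cos φ₂ cos Δλ = -0.096535
θ = atan2(y, x) = 147.3053° → 147.3053° (mod 360°)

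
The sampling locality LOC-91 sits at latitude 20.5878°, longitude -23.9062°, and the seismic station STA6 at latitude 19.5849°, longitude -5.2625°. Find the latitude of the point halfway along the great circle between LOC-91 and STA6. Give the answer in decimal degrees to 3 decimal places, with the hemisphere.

20.333°N

Bx = cos φ₂ cos Δλ = 0.892707,  By = cos φ₂ sin Δλ = 0.301187
φₘ = atan2(sin φ₁ + sin φ₂, √((cos φ₁ + Bx)² + By²)) = 20.33328°
λₘ = λ₁ + atan2(By, cos φ₁ + Bx) = -14.55425°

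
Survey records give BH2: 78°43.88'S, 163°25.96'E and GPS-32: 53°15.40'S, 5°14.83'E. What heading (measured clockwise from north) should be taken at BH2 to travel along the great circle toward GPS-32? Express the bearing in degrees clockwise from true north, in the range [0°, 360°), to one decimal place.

197.6°

BH2: φ = -78.73133°, λ = +163.43267°
GPS-32: φ = -53.25667°, λ = +5.24717°
Δλ = -158.1855°
y = sin Δλ · cos φ₂ = -0.222304
x = cos φ₁ sin φ₂ − sin φ₁ cos φ₂ cos Δλ = -0.701273
θ = atan2(y, x) = -162.4113° → 197.5887° (mod 360°)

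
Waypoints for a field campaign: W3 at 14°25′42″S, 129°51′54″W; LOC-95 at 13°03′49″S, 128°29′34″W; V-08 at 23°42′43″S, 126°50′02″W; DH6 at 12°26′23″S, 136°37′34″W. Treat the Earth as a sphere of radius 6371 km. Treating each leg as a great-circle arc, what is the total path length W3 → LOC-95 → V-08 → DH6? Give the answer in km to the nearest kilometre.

W3: φ = -14.42833°, λ = -129.86500°
LOC-95: φ = -13.06361°, λ = -128.49278°
V-08: φ = -23.71194°, λ = -126.83389°
DH6: φ = -12.43972°, λ = -136.62611°
W3→LOC-95: c = 0.033294 rad, d = 212.12 km
LOC-95→V-08: c = 0.187861 rad, d = 1196.86 km
V-08→DH6: c = 0.254919 rad, d = 1624.09 km
Total = 212.12 + 1196.86 + 1624.09 = 3033.07 km

3033 km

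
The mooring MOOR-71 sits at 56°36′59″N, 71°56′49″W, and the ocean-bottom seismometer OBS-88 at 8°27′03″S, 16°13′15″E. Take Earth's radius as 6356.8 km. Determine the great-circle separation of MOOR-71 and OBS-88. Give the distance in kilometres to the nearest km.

MOOR-71: φ = +56.61639°, λ = -71.94694°
OBS-88: φ = -8.45083°, λ = +16.22083°
Δφ = -65.0672°,  Δλ = 88.1678°
a = sin²(Δφ/2) + cos φ₁ cos φ₂ sin²(Δλ/2) = 0.552656
c = 2·arcsin(√a) = 1.676303 rad = 96.0451°
d = R·c = 6356.8 × 1.676303 = 10655.9 km

10656 km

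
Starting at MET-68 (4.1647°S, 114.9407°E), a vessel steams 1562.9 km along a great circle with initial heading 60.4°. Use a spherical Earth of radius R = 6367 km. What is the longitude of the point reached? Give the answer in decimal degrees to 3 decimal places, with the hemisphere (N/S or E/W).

δ = d/R = 1562.9/6367 = 0.245469 rad
φ₂ = arcsin(sin φ₁ cos δ + cos φ₁ sin δ cos θ)
   = arcsin(-0.07262·0.97002 + 0.99736·0.24301·0.49394) = 2.82409°
λ₂ = λ₁ + atan2(sin θ sin δ cos φ₁, cos δ − sin φ₁ sin φ₂) = 127.15413°

127.154°E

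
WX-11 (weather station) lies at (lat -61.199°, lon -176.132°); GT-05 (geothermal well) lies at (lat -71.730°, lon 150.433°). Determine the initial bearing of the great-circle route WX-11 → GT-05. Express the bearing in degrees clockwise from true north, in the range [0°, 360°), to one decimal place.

Δλ = -33.4350°
y = sin Δλ · cos φ₂ = -0.172733
x = cos φ₁ sin φ₂ − sin φ₁ cos φ₂ cos Δλ = -0.228230
θ = atan2(y, x) = -142.8802° → 217.1198° (mod 360°)

217.1°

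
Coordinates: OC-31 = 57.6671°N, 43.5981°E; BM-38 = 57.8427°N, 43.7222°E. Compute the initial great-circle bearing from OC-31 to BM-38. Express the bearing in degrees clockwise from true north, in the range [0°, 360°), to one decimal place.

20.6°

Δλ = 0.1241°
y = sin Δλ · cos φ₂ = 0.001153
x = cos φ₁ sin φ₂ − sin φ₁ cos φ₂ cos Δλ = 0.003066
θ = atan2(y, x) = 20.6072° → 20.6072° (mod 360°)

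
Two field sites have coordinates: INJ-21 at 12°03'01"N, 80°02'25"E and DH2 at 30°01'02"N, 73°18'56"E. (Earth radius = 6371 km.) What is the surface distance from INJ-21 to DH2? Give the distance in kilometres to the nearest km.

2115 km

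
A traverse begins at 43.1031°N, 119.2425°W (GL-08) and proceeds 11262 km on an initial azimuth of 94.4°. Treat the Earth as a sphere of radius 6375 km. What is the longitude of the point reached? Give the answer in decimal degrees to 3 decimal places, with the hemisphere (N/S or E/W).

δ = d/R = 11262/6375 = 1.766588 rad
φ₂ = arcsin(sin φ₁ cos δ + cos φ₁ sin δ cos θ)
   = arcsin(0.68331·-0.19454 + 0.73013·0.98089·-0.07672) = -10.82899°
λ₂ = λ₁ + atan2(sin θ sin δ cos φ₁, cos δ − sin φ₁ sin φ₂) = -23.94872°

23.949°W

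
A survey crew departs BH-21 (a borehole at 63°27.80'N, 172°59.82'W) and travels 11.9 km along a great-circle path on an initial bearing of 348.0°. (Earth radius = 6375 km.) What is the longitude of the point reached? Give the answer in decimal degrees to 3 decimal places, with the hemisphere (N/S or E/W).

BH-21: φ = +63.46333°, λ = -172.99700°
δ = d/R = 11.9/6375 = 0.001867 rad
φ₂ = arcsin(sin φ₁ cos δ + cos φ₁ sin δ cos θ)
   = arcsin(0.89465·1.00000 + 0.44677·0.00187·0.97815) = 63.56794°
λ₂ = λ₁ + atan2(sin θ sin δ cos φ₁, cos δ − sin φ₁ sin φ₂) = -173.04695°

173.047°W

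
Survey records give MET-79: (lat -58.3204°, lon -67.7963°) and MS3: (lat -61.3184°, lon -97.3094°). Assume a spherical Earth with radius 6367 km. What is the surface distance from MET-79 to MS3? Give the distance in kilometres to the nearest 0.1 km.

Δφ = -2.9980°,  Δλ = -29.5131°
a = sin²(Δφ/2) + cos φ₁ cos φ₂ sin²(Δλ/2) = 0.017037
c = 2·arcsin(√a) = 0.261798 rad = 14.9999°
d = R·c = 6367 × 0.261798 = 1666.9 km

1666.9 km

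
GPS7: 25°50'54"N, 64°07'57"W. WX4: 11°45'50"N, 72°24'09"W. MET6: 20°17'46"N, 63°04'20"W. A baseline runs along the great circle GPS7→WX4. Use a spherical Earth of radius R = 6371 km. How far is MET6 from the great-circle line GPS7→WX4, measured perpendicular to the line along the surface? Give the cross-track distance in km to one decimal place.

408.3 km

GPS7: φ = +25.84833°, λ = -64.13250°
WX4: φ = +11.76389°, λ = -72.40250°
MET6: φ = +20.29611°, λ = -63.07222°
δ₁₃ = central angle GPS7→MET6 = 0.098387 rad  (haversine)
θ₁₃ = bearing GPS7→MET6 = 169.823°,  θ₁₂ = bearing GPS7→WX4 = 210.515°
dₓₜ = R·arcsin(sin δ₁₃ · sin(θ₁₃ − θ₁₂)) = 6371·arcsin(0.09823·sin(-40.692°)) = -408.305 km
|dₓₜ| = 408.305 km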